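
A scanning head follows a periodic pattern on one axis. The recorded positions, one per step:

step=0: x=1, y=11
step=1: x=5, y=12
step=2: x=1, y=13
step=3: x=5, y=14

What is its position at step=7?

x=5, y=18

The x coordinate repeats the cycle [1, 5] with period 2; step 7 mod 2 = 1, giving 5.
The y coordinate changes by +1 each step, so at step 7 it is 11 + 7·(1) = 18.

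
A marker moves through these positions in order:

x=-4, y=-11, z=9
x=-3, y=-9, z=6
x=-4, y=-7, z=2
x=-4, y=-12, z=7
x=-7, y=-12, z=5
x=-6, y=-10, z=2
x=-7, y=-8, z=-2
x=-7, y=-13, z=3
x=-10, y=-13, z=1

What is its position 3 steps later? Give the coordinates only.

x=-10, y=-14, z=-1

Step-to-step displacements: (+1,+2,-3), (-1,+2,-4), (+0,-5,+5), (-3,+0,-2), (+1,+2,-3), (-1,+2,-4), (+0,-5,+5), (-3,+0,-2) — a repeating cycle of length 4.
step 9: apply (+1,+2,-3) → x=-9, y=-11, z=-2
step 10: apply (-1,+2,-4) → x=-10, y=-9, z=-6
step 11: apply (+0,-5,+5) → x=-10, y=-14, z=-1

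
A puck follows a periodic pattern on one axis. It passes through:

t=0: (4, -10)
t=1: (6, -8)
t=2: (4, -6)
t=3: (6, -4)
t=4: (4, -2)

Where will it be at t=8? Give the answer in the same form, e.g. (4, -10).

First: cycles through 4, 6 every 2 steps. Step 8 lands at position 0 of the cycle → 4.
Second: linear, +2 per step → 6 at step 8.

(4, 6)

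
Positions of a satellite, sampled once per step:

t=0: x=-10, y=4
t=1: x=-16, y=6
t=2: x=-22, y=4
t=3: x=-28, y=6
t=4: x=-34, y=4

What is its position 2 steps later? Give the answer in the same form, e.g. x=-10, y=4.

x=-46, y=4

X: linear, -6 per step → -46 at step 6.
Y: cycles through 4, 6 every 2 steps. Step 6 lands at position 0 of the cycle → 4.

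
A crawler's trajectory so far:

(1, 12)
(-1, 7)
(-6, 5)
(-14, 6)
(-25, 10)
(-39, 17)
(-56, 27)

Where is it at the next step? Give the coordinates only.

Successive displacements: (-2, -5), (-5, -2), (-8, +1), (-11, +4), (-14, +7), (-17, +10) — each changes by (-3, +3).
step 7: (-56, 27) + (-20, +13) → (-76, 40)

(-76, 40)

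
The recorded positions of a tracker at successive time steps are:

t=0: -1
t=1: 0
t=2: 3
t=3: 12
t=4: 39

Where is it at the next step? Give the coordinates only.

The jumps are +1, +3, +9, +27 — a geometric progression with ratio 3.
step 5: 39 + 81 → 120

120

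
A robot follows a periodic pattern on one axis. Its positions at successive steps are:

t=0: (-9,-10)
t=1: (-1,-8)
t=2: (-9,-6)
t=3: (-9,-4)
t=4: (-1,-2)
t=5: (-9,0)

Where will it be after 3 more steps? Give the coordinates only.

First: cycles through -9, -1, -9 every 3 steps. Step 8 lands at position 2 of the cycle → -9.
Second: linear, +2 per step → 6 at step 8.

(-9,6)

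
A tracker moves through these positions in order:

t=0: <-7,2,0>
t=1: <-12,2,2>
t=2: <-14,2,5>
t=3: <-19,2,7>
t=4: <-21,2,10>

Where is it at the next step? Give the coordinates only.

Differencing gives <-5,+0,+2>, <-2,+0,+3>, <-5,+0,+2>, <-2,+0,+3>. This is the pattern <-5,+0,+2>, <-2,+0,+3> repeated.
step 5: apply <-5,+0,+2> → <-26,2,12>

<-26,2,12>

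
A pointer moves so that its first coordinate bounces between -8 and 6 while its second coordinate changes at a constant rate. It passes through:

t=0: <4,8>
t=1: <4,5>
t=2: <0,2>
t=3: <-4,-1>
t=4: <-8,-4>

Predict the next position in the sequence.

The first coordinate travels 4 per step and bounces off the walls at -8 and 6.
  step 5: -8 → -4
The second coordinate changes by -3 each step: at step 5 it is -7.

<-4,-7>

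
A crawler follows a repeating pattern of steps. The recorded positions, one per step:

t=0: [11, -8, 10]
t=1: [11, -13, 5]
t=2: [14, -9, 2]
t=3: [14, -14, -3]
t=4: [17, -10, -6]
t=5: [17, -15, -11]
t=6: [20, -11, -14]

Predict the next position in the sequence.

Differencing gives [+0, -5, -5], [+3, +4, -3], [+0, -5, -5], [+3, +4, -3], [+0, -5, -5], [+3, +4, -3]. This is the pattern [+0, -5, -5], [+3, +4, -3] repeated.
step 7: apply [+0, -5, -5] → [20, -16, -19]

[20, -16, -19]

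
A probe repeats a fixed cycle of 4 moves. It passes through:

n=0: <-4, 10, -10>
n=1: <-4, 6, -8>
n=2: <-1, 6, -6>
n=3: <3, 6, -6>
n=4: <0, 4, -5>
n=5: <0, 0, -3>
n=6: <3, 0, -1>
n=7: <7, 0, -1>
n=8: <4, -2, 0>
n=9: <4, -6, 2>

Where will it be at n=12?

The moves between consecutive positions are <+0, -4, +2>, <+3, +0, +2>, <+4, +0, +0>, <-3, -2, +1>, <+0, -4, +2>, <+3, +0, +2>, <+4, +0, +0>, <-3, -2, +1>, <+0, -4, +2>; they repeat the 4-cycle [<+0, -4, +2>, <+3, +0, +2>, <+4, +0, +0>, <-3, -2, +1>].
step 10: apply <+3, +0, +2> → <7, -6, 4>
step 11: apply <+4, +0, +0> → <11, -6, 4>
step 12: apply <-3, -2, +1> → <8, -8, 5>

<8, -8, 5>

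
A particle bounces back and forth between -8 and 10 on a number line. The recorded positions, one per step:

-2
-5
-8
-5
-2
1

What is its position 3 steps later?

10

The value reflects between -8 and 10, moving 3 per step.
  step 6: 1 → 4
  step 7: 4 → 7
  step 8: 7 → 10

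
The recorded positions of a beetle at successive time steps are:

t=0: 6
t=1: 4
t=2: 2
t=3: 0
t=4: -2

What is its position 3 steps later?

The position changes by -2 every step.
step 5: -2 − 2 → -4
step 6: -4 − 2 → -6
step 7: -6 − 2 → -8

-8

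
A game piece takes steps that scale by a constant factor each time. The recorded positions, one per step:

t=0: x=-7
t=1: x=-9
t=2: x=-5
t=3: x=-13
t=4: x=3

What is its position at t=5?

x=-29

Step-to-step displacements: -2, +4, -8, +16; each is -2× the previous.
step 5: 3 − 32 → x=-29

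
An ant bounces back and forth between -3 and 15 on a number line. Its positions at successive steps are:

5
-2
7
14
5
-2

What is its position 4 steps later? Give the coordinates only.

The value travels 9 per step and bounces off the walls at -3 and 15.
  step 6: -2 → 7
  step 7: 7 → 14
  step 8: 14 → 5
  step 9: 5 → -2

-2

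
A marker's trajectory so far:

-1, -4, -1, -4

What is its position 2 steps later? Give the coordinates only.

-4

The jumps are -3, +3, -3 — a geometric progression with ratio -1.
step 4: -4 + 3 → -1
step 5: -1 − 3 → -4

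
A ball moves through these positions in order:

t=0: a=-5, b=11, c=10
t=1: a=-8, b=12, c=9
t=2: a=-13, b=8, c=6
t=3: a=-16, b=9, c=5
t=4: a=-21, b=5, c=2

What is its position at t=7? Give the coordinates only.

a=-32, b=3, c=-3

The moves between consecutive positions are (-3, +1, -1), (-5, -4, -3), (-3, +1, -1), (-5, -4, -3); they repeat the 2-cycle [(-3, +1, -1), (-5, -4, -3)].
step 5: apply (-3, +1, -1) → a=-24, b=6, c=1
step 6: apply (-5, -4, -3) → a=-29, b=2, c=-2
step 7: apply (-3, +1, -1) → a=-32, b=3, c=-3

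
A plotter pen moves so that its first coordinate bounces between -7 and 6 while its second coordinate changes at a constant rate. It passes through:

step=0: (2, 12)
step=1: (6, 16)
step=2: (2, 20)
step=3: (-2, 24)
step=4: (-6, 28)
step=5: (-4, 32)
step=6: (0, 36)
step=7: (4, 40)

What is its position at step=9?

The first coordinate travels 4 per step and bounces off the walls at -7 and 6.
  step 8: 4 → 4
  step 9: 4 → 0
The second coordinate changes by +4 each step: at step 9 it is 48.

(0, 48)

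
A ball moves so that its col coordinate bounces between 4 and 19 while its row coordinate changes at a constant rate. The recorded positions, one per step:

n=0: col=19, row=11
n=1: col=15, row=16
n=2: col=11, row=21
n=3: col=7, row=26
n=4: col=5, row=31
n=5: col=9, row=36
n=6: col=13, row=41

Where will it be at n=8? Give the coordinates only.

The col coordinate reflects between 4 and 19, moving 4 per step.
  step 7: 13 → 17
  step 8: 17 → 17
The row coordinate changes by +5 each step: at step 8 it is 51.

col=17, row=51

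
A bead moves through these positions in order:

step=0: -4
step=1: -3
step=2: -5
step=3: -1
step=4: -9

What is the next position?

7

Consecutive displacements +1, -2, +4, -8 scale by a factor of -2 each step.
step 5: -9 + 16 → 7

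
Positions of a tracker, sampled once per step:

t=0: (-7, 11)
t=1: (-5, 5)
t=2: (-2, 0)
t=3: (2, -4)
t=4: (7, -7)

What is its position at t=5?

(13, -9)

First differences are (+2, -6), (+3, -5), (+4, -4), (+5, -3); their common second difference is (+1, +1) (constant acceleration).
step 5: (7, -7) + (+6, -2) → (13, -9)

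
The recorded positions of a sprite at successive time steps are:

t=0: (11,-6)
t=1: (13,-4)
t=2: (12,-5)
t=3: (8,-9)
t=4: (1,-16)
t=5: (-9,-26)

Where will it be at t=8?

(-57,-74)

Taking differences between consecutive positions: (+2,+2), (-1,-1), (-4,-4), (-7,-7), (-10,-10). These grow by (-3,-3) each step.
step 6: (-9,-26) + (-13,-13) → (-22,-39)
step 7: (-22,-39) + (-16,-16) → (-38,-55)
step 8: (-38,-55) + (-19,-19) → (-57,-74)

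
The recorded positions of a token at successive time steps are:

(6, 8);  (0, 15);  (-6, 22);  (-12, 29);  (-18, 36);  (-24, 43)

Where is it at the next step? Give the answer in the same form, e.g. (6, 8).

(-30, 50)

The position changes by (-6, +7) every step.
step 6: (-24, 43) + (-6, +7) → (-30, 50)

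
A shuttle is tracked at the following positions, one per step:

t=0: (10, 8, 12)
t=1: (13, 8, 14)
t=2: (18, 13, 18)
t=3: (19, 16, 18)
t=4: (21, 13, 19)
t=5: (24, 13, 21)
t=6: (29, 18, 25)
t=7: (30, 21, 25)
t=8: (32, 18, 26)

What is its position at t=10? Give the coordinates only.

(40, 23, 32)

Differencing gives (+3, +0, +2), (+5, +5, +4), (+1, +3, +0), (+2, -3, +1), (+3, +0, +2), (+5, +5, +4), (+1, +3, +0), (+2, -3, +1). This is the pattern (+3, +0, +2), (+5, +5, +4), (+1, +3, +0), (+2, -3, +1) repeated.
step 9: apply (+3, +0, +2) → (35, 18, 28)
step 10: apply (+5, +5, +4) → (40, 23, 32)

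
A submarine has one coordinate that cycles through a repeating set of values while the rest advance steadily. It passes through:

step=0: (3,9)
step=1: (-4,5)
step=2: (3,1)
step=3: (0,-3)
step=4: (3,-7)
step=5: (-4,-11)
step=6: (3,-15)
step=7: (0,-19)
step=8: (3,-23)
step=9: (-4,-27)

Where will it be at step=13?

(-4,-43)

First: cycles through 3, -4, 3, 0 every 4 steps. Step 13 lands at position 1 of the cycle → -4.
Second: linear, -4 per step → -43 at step 13.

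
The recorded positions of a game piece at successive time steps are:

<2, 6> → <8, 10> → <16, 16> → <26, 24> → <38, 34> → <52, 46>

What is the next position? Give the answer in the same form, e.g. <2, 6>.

<68, 60>

First differences are <+6, +4>, <+8, +6>, <+10, +8>, <+12, +10>, <+14, +12>; their common second difference is <+2, +2> (constant acceleration).
step 6: <52, 46> + <+16, +14> → <68, 60>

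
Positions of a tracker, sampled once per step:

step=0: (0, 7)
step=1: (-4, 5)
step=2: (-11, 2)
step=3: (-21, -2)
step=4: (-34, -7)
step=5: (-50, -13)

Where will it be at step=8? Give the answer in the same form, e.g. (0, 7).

First differences are (-4, -2), (-7, -3), (-10, -4), (-13, -5), (-16, -6); their common second difference is (-3, -1) (constant acceleration).
step 6: (-50, -13) + (-19, -7) → (-69, -20)
step 7: (-69, -20) + (-22, -8) → (-91, -28)
step 8: (-91, -28) + (-25, -9) → (-116, -37)

(-116, -37)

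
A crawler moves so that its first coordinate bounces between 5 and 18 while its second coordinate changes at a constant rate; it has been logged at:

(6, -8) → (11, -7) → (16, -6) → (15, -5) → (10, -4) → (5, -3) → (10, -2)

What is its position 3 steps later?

The first coordinate reflects between 5 and 18, moving 5 per step.
  step 7: 10 → 15
  step 8: 15 → 16
  step 9: 16 → 11
The second coordinate changes by +1 each step: at step 9 it is 1.

(11, 1)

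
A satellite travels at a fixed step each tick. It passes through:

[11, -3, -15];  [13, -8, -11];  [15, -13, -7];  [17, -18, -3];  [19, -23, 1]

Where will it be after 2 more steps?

The position changes by [+2, -5, +4] every step.
step 5: [19, -23, 1] + [+2, -5, +4] → [21, -28, 5]
step 6: [21, -28, 5] + [+2, -5, +4] → [23, -33, 9]

[23, -33, 9]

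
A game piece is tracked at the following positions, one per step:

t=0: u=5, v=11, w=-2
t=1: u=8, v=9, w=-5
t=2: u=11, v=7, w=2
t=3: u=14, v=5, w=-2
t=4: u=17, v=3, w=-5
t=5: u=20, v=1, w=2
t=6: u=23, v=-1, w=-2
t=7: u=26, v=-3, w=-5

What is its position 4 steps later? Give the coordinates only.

u=38, v=-11, w=2

U: linear, +3 per step → 38 at step 11.
V: linear, -2 per step → -11 at step 11.
W: cycles through -2, -5, 2 every 3 steps. Step 11 lands at position 2 of the cycle → 2.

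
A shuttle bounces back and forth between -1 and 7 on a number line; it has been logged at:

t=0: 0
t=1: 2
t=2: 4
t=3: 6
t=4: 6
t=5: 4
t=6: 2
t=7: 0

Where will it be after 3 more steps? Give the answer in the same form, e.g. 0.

The value travels 2 per step and bounces off the walls at -1 and 7.
  step 8: 0 → 0
  step 9: 0 → 2
  step 10: 2 → 4

4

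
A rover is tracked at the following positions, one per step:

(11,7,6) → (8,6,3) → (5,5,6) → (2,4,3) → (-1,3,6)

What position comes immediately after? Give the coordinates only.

First: linear, -3 per step → -4 at step 5.
Second: linear, -1 per step → 2 at step 5.
Third: cycles through 6, 3 every 2 steps. Step 5 lands at position 1 of the cycle → 3.

(-4,2,3)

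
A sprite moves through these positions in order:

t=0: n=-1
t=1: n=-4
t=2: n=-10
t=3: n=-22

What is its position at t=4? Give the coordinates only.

n=-46

Consecutive displacements -3, -6, -12 scale by a factor of 2 each step.
step 4: -22 − 24 → n=-46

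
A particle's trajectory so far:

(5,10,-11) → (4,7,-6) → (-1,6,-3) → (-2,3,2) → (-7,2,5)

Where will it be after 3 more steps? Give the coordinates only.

Step-to-step displacements: (-1,-3,+5), (-5,-1,+3), (-1,-3,+5), (-5,-1,+3) — a repeating cycle of length 2.
step 5: apply (-1,-3,+5) → (-8,-1,10)
step 6: apply (-5,-1,+3) → (-13,-2,13)
step 7: apply (-1,-3,+5) → (-14,-5,18)

(-14,-5,18)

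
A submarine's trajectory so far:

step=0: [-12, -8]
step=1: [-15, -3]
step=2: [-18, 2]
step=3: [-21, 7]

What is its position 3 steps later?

[-30, 22]

Constant displacement of [-3, +5] per step.
step 4: [-21, 7] + [-3, +5] → [-24, 12]
step 5: [-24, 12] + [-3, +5] → [-27, 17]
step 6: [-27, 17] + [-3, +5] → [-30, 22]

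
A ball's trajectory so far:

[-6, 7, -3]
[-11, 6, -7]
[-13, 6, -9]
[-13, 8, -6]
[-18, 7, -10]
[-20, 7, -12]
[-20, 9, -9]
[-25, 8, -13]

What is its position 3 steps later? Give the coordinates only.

[-32, 9, -16]

Step-to-step displacements: [-5, -1, -4], [-2, +0, -2], [+0, +2, +3], [-5, -1, -4], [-2, +0, -2], [+0, +2, +3], [-5, -1, -4] — a repeating cycle of length 3.
step 8: apply [-2, +0, -2] → [-27, 8, -15]
step 9: apply [+0, +2, +3] → [-27, 10, -12]
step 10: apply [-5, -1, -4] → [-32, 9, -16]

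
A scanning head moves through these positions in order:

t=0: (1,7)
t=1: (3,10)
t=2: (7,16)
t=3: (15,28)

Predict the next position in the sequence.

The jumps are (+2,+3), (+4,+6), (+8,+12) — a geometric progression with ratio 2.
step 4: (15,28) + (+16,+24) → (31,52)

(31,52)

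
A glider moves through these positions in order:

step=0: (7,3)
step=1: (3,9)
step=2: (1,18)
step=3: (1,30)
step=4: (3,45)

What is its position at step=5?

(7,63)

Successive displacements: (-4,+6), (-2,+9), (+0,+12), (+2,+15) — each changes by (+2,+3).
step 5: (3,45) + (+4,+18) → (7,63)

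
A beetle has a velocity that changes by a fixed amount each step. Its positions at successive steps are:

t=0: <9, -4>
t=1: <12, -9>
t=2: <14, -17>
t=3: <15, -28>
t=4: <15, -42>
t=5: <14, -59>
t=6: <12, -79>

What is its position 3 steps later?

<0, -157>

Successive displacements: <+3, -5>, <+2, -8>, <+1, -11>, <+0, -14>, <-1, -17>, <-2, -20> — each changes by <-1, -3>.
step 7: <12, -79> + <-3, -23> → <9, -102>
step 8: <9, -102> + <-4, -26> → <5, -128>
step 9: <5, -128> + <-5, -29> → <0, -157>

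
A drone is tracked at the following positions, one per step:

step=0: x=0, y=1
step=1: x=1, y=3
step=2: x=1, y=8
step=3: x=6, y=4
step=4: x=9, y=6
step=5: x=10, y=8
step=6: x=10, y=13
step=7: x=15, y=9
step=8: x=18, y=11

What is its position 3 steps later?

Step-to-step displacements: (+1,+2), (+0,+5), (+5,-4), (+3,+2), (+1,+2), (+0,+5), (+5,-4), (+3,+2) — a repeating cycle of length 4.
step 9: apply (+1,+2) → x=19, y=13
step 10: apply (+0,+5) → x=19, y=18
step 11: apply (+5,-4) → x=24, y=14

x=24, y=14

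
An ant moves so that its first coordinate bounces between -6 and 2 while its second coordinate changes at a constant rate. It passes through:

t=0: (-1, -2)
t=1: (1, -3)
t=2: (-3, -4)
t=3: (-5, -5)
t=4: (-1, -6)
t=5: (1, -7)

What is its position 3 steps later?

(-1, -10)

The first coordinate reflects between -6 and 2, moving 4 per step.
  step 6: 1 → -3
  step 7: -3 → -5
  step 8: -5 → -1
The second coordinate changes by -1 each step: at step 8 it is -10.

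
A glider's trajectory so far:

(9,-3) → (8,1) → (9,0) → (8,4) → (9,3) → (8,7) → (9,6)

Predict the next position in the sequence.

(8,10)

Step-to-step displacements: (-1,+4), (+1,-1), (-1,+4), (+1,-1), (-1,+4), (+1,-1) — a repeating cycle of length 2.
step 7: apply (-1,+4) → (8,10)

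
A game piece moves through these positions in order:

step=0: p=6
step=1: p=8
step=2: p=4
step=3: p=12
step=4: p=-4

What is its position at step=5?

p=28

Step-to-step displacements: +2, -4, +8, -16; each is -2× the previous.
step 5: -4 + 32 → p=28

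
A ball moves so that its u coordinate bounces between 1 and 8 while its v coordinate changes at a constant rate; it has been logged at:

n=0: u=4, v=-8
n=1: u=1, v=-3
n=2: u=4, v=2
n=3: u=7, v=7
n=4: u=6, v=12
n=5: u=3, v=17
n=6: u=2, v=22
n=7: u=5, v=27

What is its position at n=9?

The u coordinate reflects between 1 and 8, moving 3 per step.
  step 8: 5 → 8
  step 9: 8 → 5
The v coordinate changes by +5 each step: at step 9 it is 37.

u=5, v=37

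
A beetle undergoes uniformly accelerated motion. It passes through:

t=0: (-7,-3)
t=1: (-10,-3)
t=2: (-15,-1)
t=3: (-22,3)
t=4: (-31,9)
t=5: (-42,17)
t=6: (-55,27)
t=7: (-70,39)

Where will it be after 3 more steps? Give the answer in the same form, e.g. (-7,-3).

Taking differences between consecutive positions: (-3,+0), (-5,+2), (-7,+4), (-9,+6), (-11,+8), (-13,+10), (-15,+12). These grow by (-2,+2) each step.
step 8: (-70,39) + (-17,+14) → (-87,53)
step 9: (-87,53) + (-19,+16) → (-106,69)
step 10: (-106,69) + (-21,+18) → (-127,87)

(-127,87)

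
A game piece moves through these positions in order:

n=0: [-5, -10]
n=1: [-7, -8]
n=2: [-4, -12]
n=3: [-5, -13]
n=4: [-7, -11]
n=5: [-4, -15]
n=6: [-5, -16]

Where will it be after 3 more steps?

[-5, -19]

Differencing gives [-2, +2], [+3, -4], [-1, -1], [-2, +2], [+3, -4], [-1, -1]. This is the pattern [-2, +2], [+3, -4], [-1, -1] repeated.
step 7: apply [-2, +2] → [-7, -14]
step 8: apply [+3, -4] → [-4, -18]
step 9: apply [-1, -1] → [-5, -19]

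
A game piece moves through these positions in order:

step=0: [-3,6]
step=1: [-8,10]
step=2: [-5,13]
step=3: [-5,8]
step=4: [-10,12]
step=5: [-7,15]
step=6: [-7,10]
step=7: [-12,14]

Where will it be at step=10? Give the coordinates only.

Differencing gives [-5,+4], [+3,+3], [+0,-5], [-5,+4], [+3,+3], [+0,-5], [-5,+4]. This is the pattern [-5,+4], [+3,+3], [+0,-5] repeated.
step 8: apply [+3,+3] → [-9,17]
step 9: apply [+0,-5] → [-9,12]
step 10: apply [-5,+4] → [-14,16]

[-14,16]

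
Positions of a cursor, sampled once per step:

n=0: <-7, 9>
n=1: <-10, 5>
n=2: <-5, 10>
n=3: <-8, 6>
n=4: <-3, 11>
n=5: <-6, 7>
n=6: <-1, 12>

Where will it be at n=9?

The moves between consecutive positions are <-3, -4>, <+5, +5>, <-3, -4>, <+5, +5>, <-3, -4>, <+5, +5>; they repeat the 2-cycle [<-3, -4>, <+5, +5>].
step 7: apply <-3, -4> → <-4, 8>
step 8: apply <+5, +5> → <1, 13>
step 9: apply <-3, -4> → <-2, 9>

<-2, 9>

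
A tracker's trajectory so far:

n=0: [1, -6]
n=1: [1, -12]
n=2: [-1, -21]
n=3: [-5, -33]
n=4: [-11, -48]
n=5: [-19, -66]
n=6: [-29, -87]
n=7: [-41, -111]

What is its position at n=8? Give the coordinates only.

[-55, -138]

Successive displacements: [+0, -6], [-2, -9], [-4, -12], [-6, -15], [-8, -18], [-10, -21], [-12, -24] — each changes by [-2, -3].
step 8: [-41, -111] + [-14, -27] → [-55, -138]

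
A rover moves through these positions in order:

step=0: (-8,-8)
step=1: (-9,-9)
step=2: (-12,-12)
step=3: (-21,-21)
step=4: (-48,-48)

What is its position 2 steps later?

(-372,-372)

Consecutive displacements (-1,-1), (-3,-3), (-9,-9), (-27,-27) scale by a factor of 3 each step.
step 5: (-48,-48) + (-81,-81) → (-129,-129)
step 6: (-129,-129) + (-243,-243) → (-372,-372)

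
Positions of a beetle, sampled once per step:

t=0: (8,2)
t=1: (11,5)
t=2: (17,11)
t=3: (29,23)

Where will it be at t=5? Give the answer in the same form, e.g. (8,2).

(101,95)

Step-to-step displacements: (+3,+3), (+6,+6), (+12,+12); each is 2× the previous.
step 4: (29,23) + (+24,+24) → (53,47)
step 5: (53,47) + (+48,+48) → (101,95)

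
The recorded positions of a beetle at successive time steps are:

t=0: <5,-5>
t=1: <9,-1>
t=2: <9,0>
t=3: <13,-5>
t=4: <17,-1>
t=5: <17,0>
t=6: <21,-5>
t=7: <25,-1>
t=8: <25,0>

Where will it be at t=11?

Step-to-step displacements: <+4,+4>, <+0,+1>, <+4,-5>, <+4,+4>, <+0,+1>, <+4,-5>, <+4,+4>, <+0,+1> — a repeating cycle of length 3.
step 9: apply <+4,-5> → <29,-5>
step 10: apply <+4,+4> → <33,-1>
step 11: apply <+0,+1> → <33,0>

<33,0>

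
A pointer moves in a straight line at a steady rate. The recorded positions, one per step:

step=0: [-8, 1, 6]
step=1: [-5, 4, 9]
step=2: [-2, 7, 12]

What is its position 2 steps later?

Each step adds [+3, +3, +3] to the position.
step 3: [-2, 7, 12] + [+3, +3, +3] → [1, 10, 15]
step 4: [1, 10, 15] + [+3, +3, +3] → [4, 13, 18]

[4, 13, 18]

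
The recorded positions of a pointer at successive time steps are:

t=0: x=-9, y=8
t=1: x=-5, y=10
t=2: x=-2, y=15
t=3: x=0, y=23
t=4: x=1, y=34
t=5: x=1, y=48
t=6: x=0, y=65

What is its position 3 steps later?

x=-9, y=134

Taking differences between consecutive positions: (+4, +2), (+3, +5), (+2, +8), (+1, +11), (+0, +14), (-1, +17). These grow by (-1, +3) each step.
step 7: x=0, y=65 + (-2, +20) → x=-2, y=85
step 8: x=-2, y=85 + (-3, +23) → x=-5, y=108
step 9: x=-5, y=108 + (-4, +26) → x=-9, y=134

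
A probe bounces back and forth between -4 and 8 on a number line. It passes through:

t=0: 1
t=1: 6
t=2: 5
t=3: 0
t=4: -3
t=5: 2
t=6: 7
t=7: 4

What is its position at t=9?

-2

The value reflects between -4 and 8, moving 5 per step.
  step 8: 4 → -1
  step 9: -1 → -2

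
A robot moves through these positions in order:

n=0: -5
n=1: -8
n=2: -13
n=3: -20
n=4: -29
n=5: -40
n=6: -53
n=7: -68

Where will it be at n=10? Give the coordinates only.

-125

First differences are -3, -5, -7, -9, -11, -13, -15; their common second difference is -2 (constant acceleration).
step 8: -68 − 17 → -85
step 9: -85 − 19 → -104
step 10: -104 − 21 → -125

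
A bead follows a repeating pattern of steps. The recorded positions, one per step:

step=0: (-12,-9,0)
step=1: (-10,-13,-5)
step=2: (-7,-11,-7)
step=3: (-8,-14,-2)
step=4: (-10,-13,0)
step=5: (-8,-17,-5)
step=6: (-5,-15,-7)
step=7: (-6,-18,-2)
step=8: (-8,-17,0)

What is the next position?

The moves between consecutive positions are (+2,-4,-5), (+3,+2,-2), (-1,-3,+5), (-2,+1,+2), (+2,-4,-5), (+3,+2,-2), (-1,-3,+5), (-2,+1,+2); they repeat the 4-cycle [(+2,-4,-5), (+3,+2,-2), (-1,-3,+5), (-2,+1,+2)].
step 9: apply (+2,-4,-5) → (-6,-21,-5)

(-6,-21,-5)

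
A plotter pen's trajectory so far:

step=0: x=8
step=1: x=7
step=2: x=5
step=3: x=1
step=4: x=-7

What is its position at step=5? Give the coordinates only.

x=-23

Step-to-step displacements: -1, -2, -4, -8; each is 2× the previous.
step 5: -7 − 16 → x=-23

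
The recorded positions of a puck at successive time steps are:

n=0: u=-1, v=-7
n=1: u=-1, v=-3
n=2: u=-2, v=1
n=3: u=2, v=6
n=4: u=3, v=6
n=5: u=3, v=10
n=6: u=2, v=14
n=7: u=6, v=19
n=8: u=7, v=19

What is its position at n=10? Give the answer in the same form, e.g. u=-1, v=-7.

u=6, v=27

Differencing gives (+0, +4), (-1, +4), (+4, +5), (+1, +0), (+0, +4), (-1, +4), (+4, +5), (+1, +0). This is the pattern (+0, +4), (-1, +4), (+4, +5), (+1, +0) repeated.
step 9: apply (+0, +4) → u=7, v=23
step 10: apply (-1, +4) → u=6, v=27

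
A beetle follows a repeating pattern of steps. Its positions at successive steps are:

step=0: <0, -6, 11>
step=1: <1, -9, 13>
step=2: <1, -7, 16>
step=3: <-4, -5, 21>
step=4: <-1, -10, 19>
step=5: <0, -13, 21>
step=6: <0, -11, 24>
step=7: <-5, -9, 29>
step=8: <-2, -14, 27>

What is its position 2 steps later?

<-1, -15, 32>

Step-to-step displacements: <+1, -3, +2>, <+0, +2, +3>, <-5, +2, +5>, <+3, -5, -2>, <+1, -3, +2>, <+0, +2, +3>, <-5, +2, +5>, <+3, -5, -2> — a repeating cycle of length 4.
step 9: apply <+1, -3, +2> → <-1, -17, 29>
step 10: apply <+0, +2, +3> → <-1, -15, 32>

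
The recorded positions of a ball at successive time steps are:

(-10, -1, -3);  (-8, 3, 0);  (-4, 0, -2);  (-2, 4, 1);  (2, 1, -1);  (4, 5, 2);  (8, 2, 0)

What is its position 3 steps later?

Differencing gives (+2, +4, +3), (+4, -3, -2), (+2, +4, +3), (+4, -3, -2), (+2, +4, +3), (+4, -3, -2). This is the pattern (+2, +4, +3), (+4, -3, -2) repeated.
step 7: apply (+2, +4, +3) → (10, 6, 3)
step 8: apply (+4, -3, -2) → (14, 3, 1)
step 9: apply (+2, +4, +3) → (16, 7, 4)

(16, 7, 4)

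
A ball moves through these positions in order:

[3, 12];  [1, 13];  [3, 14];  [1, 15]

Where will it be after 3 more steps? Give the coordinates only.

[3, 18]

First: cycles through 3, 1 every 2 steps. Step 6 lands at position 0 of the cycle → 3.
Second: linear, +1 per step → 18 at step 6.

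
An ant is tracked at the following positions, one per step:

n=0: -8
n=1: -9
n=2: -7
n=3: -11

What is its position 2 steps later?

The jumps are -1, +2, -4 — a geometric progression with ratio -2.
step 4: -11 + 8 → -3
step 5: -3 − 16 → -19

-19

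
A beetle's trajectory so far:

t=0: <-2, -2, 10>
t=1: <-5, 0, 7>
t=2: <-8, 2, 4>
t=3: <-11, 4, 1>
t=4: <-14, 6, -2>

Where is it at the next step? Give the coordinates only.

Constant displacement of <-3, +2, -3> per step.
step 5: <-14, 6, -2> + <-3, +2, -3> → <-17, 8, -5>

<-17, 8, -5>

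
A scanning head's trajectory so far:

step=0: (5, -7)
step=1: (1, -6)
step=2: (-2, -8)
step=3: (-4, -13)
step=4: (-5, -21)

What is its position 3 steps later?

(-2, -63)

Successive displacements: (-4, +1), (-3, -2), (-2, -5), (-1, -8) — each changes by (+1, -3).
step 5: (-5, -21) + (+0, -11) → (-5, -32)
step 6: (-5, -32) + (+1, -14) → (-4, -46)
step 7: (-4, -46) + (+2, -17) → (-2, -63)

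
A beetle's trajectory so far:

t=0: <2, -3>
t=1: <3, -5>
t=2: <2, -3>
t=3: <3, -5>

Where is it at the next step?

The jumps are <+1, -2>, <-1, +2>, <+1, -2> — a geometric progression with ratio -1.
step 4: <3, -5> + <-1, +2> → <2, -3>

<2, -3>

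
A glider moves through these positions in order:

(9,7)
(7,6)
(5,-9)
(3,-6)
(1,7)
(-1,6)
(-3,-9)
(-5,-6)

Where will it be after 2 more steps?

(-9,6)

The first coordinate changes by -2 each step, so at step 9 it is 9 + 9·(-2) = -9.
The second coordinate repeats the cycle [7, 6, -9, -6] with period 4; step 9 mod 4 = 1, giving 6.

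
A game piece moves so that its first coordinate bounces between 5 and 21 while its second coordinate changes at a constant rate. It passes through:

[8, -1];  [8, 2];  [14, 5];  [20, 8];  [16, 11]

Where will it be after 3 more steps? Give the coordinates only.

[12, 20]

The first coordinate reflects between 5 and 21, moving 6 per step.
  step 5: 16 → 10
  step 6: 10 → 6
  step 7: 6 → 12
The second coordinate changes by +3 each step: at step 7 it is 20.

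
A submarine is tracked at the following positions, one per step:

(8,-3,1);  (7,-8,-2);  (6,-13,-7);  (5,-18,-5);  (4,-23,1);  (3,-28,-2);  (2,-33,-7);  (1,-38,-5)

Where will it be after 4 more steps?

The first coordinate changes by -1 each step, so at step 11 it is 8 + 11·(-1) = -3.
The second coordinate changes by -5 each step, so at step 11 it is -3 + 11·(-5) = -58.
The third coordinate repeats the cycle [1, -2, -7, -5] with period 4; step 11 mod 4 = 3, giving -5.

(-3,-58,-5)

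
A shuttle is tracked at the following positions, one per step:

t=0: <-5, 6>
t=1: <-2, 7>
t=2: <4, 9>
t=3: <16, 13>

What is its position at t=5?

Step-to-step displacements: <+3, +1>, <+6, +2>, <+12, +4>; each is 2× the previous.
step 4: <16, 13> + <+24, +8> → <40, 21>
step 5: <40, 21> + <+48, +16> → <88, 37>

<88, 37>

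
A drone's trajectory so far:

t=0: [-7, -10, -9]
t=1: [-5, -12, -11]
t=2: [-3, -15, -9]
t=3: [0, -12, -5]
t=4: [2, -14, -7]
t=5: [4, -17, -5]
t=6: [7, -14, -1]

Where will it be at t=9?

[14, -16, 3]

Step-to-step displacements: [+2, -2, -2], [+2, -3, +2], [+3, +3, +4], [+2, -2, -2], [+2, -3, +2], [+3, +3, +4] — a repeating cycle of length 3.
step 7: apply [+2, -2, -2] → [9, -16, -3]
step 8: apply [+2, -3, +2] → [11, -19, -1]
step 9: apply [+3, +3, +4] → [14, -16, 3]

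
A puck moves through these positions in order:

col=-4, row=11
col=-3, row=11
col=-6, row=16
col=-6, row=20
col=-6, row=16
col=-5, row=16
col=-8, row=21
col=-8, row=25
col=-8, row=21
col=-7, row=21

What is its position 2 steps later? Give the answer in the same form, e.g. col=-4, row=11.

Step-to-step displacements: (+1, +0), (-3, +5), (+0, +4), (+0, -4), (+1, +0), (-3, +5), (+0, +4), (+0, -4), (+1, +0) — a repeating cycle of length 4.
step 10: apply (-3, +5) → col=-10, row=26
step 11: apply (+0, +4) → col=-10, row=30

col=-10, row=30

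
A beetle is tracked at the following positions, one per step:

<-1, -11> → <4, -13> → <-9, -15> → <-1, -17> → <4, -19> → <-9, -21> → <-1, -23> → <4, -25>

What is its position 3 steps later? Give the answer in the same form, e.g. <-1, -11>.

<4, -31>

The first coordinate repeats the cycle [-1, 4, -9] with period 3; step 10 mod 3 = 1, giving 4.
The second coordinate changes by -2 each step, so at step 10 it is -11 + 10·(-2) = -31.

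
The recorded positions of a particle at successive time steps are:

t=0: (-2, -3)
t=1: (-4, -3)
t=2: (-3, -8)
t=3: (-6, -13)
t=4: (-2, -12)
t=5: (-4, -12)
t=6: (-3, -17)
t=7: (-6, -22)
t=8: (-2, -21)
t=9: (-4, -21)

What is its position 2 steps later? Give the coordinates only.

(-6, -31)

Step-to-step displacements: (-2, +0), (+1, -5), (-3, -5), (+4, +1), (-2, +0), (+1, -5), (-3, -5), (+4, +1), (-2, +0) — a repeating cycle of length 4.
step 10: apply (+1, -5) → (-3, -26)
step 11: apply (-3, -5) → (-6, -31)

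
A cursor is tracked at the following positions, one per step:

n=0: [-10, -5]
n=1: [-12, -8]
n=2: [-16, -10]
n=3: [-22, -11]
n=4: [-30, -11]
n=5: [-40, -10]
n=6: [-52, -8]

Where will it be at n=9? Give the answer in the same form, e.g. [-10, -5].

Taking differences between consecutive positions: [-2, -3], [-4, -2], [-6, -1], [-8, +0], [-10, +1], [-12, +2]. These grow by [-2, +1] each step.
step 7: [-52, -8] + [-14, +3] → [-66, -5]
step 8: [-66, -5] + [-16, +4] → [-82, -1]
step 9: [-82, -1] + [-18, +5] → [-100, 4]

[-100, 4]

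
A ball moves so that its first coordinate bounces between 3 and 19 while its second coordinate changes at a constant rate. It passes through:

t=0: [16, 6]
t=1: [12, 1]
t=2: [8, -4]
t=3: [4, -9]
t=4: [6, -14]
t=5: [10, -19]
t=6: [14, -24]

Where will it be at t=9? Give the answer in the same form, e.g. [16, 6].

The first coordinate travels 4 per step and bounces off the walls at 3 and 19.
  step 7: 14 → 18
  step 8: 18 → 16
  step 9: 16 → 12
The second coordinate changes by -5 each step: at step 9 it is -39.

[12, -39]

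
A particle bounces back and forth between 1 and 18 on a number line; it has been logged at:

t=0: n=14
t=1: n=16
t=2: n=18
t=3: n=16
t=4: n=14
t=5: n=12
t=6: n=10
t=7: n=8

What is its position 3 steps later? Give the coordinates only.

The value reflects between 1 and 18, moving 2 per step.
  step 8: 8 → 6
  step 9: 6 → 4
  step 10: 4 → 2

n=2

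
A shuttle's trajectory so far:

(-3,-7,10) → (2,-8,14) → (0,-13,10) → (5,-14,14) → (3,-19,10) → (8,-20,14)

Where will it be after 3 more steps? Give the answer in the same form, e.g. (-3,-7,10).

(9,-31,10)

The moves between consecutive positions are (+5,-1,+4), (-2,-5,-4), (+5,-1,+4), (-2,-5,-4), (+5,-1,+4); they repeat the 2-cycle [(+5,-1,+4), (-2,-5,-4)].
step 6: apply (-2,-5,-4) → (6,-25,10)
step 7: apply (+5,-1,+4) → (11,-26,14)
step 8: apply (-2,-5,-4) → (9,-31,10)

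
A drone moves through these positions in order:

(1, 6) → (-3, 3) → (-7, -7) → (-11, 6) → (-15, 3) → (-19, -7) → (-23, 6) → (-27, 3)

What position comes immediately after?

(-31, -7)

First: linear, -4 per step → -31 at step 8.
Second: cycles through 6, 3, -7 every 3 steps. Step 8 lands at position 2 of the cycle → -7.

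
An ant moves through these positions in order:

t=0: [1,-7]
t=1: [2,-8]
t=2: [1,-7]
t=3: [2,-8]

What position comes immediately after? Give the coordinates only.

Consecutive displacements [+1,-1], [-1,+1], [+1,-1] scale by a factor of -1 each step.
step 4: [2,-8] + [-1,+1] → [1,-7]

[1,-7]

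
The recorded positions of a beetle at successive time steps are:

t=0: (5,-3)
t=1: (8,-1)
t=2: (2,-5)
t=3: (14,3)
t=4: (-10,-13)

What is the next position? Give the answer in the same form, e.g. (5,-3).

Step-to-step displacements: (+3,+2), (-6,-4), (+12,+8), (-24,-16); each is -2× the previous.
step 5: (-10,-13) + (+48,+32) → (38,19)

(38,19)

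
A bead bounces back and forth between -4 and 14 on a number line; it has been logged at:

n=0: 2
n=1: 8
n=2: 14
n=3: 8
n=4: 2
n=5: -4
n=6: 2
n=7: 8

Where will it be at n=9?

The value reflects between -4 and 14, moving 6 per step.
  step 8: 8 → 14
  step 9: 14 → 8

8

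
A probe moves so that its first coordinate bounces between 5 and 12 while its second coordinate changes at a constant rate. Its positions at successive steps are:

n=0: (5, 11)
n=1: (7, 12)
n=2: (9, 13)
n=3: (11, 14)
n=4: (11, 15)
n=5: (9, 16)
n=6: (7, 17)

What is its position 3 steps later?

(9, 20)

The first coordinate travels 2 per step and bounces off the walls at 5 and 12.
  step 7: 7 → 5
  step 8: 5 → 7
  step 9: 7 → 9
The second coordinate changes by +1 each step: at step 9 it is 20.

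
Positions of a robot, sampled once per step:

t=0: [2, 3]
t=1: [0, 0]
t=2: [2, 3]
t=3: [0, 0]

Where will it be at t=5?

The jumps are [-2, -3], [+2, +3], [-2, -3] — a geometric progression with ratio -1.
step 4: [0, 0] + [+2, +3] → [2, 3]
step 5: [2, 3] + [-2, -3] → [0, 0]

[0, 0]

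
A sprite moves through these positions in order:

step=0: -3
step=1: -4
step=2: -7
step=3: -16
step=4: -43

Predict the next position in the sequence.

-124

Step-to-step displacements: -1, -3, -9, -27; each is 3× the previous.
step 5: -43 − 81 → -124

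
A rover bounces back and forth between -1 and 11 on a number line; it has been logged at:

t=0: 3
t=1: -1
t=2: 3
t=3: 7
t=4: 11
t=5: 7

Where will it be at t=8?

3

The value reflects between -1 and 11, moving 4 per step.
  step 6: 7 → 3
  step 7: 3 → -1
  step 8: -1 → 3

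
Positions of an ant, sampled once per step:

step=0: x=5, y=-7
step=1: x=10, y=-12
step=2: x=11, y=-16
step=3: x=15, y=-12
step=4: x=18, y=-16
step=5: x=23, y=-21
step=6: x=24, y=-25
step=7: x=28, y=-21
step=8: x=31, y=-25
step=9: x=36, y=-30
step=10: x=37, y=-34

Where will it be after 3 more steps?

x=49, y=-39

Differencing gives (+5, -5), (+1, -4), (+4, +4), (+3, -4), (+5, -5), (+1, -4), (+4, +4), (+3, -4), (+5, -5), (+1, -4). This is the pattern (+5, -5), (+1, -4), (+4, +4), (+3, -4) repeated.
step 11: apply (+4, +4) → x=41, y=-30
step 12: apply (+3, -4) → x=44, y=-34
step 13: apply (+5, -5) → x=49, y=-39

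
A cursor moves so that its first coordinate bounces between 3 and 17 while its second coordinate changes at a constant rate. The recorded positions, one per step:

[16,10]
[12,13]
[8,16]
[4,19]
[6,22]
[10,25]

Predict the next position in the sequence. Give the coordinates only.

[14,28]

The first coordinate reflects between 3 and 17, moving 4 per step.
  step 6: 10 → 14
The second coordinate changes by +3 each step: at step 6 it is 28.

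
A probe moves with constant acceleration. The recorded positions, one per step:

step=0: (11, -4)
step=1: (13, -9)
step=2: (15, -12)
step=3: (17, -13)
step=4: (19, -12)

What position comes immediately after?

Taking differences between consecutive positions: (+2, -5), (+2, -3), (+2, -1), (+2, +1). These grow by (+0, +2) each step.
step 5: (19, -12) + (+2, +3) → (21, -9)

(21, -9)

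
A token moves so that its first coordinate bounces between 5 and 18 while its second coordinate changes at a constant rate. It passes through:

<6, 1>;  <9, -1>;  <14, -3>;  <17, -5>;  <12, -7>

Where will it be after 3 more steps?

<13, -13>

The first coordinate travels 5 per step and bounces off the walls at 5 and 18.
  step 5: 12 → 7
  step 6: 7 → 8
  step 7: 8 → 13
The second coordinate changes by -2 each step: at step 7 it is -13.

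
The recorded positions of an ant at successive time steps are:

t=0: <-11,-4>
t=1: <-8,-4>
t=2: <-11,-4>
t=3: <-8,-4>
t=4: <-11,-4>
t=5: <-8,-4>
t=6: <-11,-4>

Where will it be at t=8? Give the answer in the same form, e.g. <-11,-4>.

<-11,-4>

Step-to-step displacements: <+3,+0>, <-3,+0>, <+3,+0>, <-3,+0>, <+3,+0>, <-3,+0> — a repeating cycle of length 2.
step 7: apply <+3,+0> → <-8,-4>
step 8: apply <-3,+0> → <-11,-4>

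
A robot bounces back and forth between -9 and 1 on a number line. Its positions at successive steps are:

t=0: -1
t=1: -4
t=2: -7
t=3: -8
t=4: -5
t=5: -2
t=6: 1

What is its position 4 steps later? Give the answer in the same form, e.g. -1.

The value reflects between -9 and 1, moving 3 per step.
  step 7: 1 → -2
  step 8: -2 → -5
  step 9: -5 → -8
  step 10: -8 → -7

-7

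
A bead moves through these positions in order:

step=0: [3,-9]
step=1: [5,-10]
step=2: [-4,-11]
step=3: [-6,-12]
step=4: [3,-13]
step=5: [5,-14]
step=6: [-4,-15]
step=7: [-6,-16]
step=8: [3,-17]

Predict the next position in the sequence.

[5,-18]

First: cycles through 3, 5, -4, -6 every 4 steps. Step 9 lands at position 1 of the cycle → 5.
Second: linear, -1 per step → -18 at step 9.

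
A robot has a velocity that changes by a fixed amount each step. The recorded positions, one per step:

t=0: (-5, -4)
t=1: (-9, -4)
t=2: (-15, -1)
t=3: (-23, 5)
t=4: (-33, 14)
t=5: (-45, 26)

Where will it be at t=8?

Successive displacements: (-4, +0), (-6, +3), (-8, +6), (-10, +9), (-12, +12) — each changes by (-2, +3).
step 6: (-45, 26) + (-14, +15) → (-59, 41)
step 7: (-59, 41) + (-16, +18) → (-75, 59)
step 8: (-75, 59) + (-18, +21) → (-93, 80)

(-93, 80)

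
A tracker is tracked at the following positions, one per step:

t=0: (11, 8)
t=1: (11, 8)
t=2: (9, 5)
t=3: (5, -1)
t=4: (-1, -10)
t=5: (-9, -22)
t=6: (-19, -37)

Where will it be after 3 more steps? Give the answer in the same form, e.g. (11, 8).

(-61, -100)

Successive displacements: (+0, +0), (-2, -3), (-4, -6), (-6, -9), (-8, -12), (-10, -15) — each changes by (-2, -3).
step 7: (-19, -37) + (-12, -18) → (-31, -55)
step 8: (-31, -55) + (-14, -21) → (-45, -76)
step 9: (-45, -76) + (-16, -24) → (-61, -100)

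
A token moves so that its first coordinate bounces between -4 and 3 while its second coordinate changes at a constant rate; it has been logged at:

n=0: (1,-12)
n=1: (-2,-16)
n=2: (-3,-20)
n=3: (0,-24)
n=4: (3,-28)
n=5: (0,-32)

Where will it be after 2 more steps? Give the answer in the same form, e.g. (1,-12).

(-2,-40)

The first coordinate reflects between -4 and 3, moving 3 per step.
  step 6: 0 → -3
  step 7: -3 → -2
The second coordinate changes by -4 each step: at step 7 it is -40.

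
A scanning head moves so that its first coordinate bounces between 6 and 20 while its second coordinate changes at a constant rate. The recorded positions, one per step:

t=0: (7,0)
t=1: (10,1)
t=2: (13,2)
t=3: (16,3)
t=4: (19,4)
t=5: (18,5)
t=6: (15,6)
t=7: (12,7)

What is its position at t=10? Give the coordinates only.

The first coordinate reflects between 6 and 20, moving 3 per step.
  step 8: 12 → 9
  step 9: 9 → 6
  step 10: 6 → 9
The second coordinate changes by +1 each step: at step 10 it is 10.

(9,10)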